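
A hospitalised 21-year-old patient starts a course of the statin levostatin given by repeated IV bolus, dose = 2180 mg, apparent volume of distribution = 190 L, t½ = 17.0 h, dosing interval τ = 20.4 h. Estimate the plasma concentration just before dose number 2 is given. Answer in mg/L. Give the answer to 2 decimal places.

C₀ per dose = Dose / Vd = 2180 / 190 = 11.47 mg/L
k = ln2 / t½ = 0.693147 / 17.0 = 0.04077 h⁻¹
Fraction remaining after one interval: r = e^(−kτ) = e^(−0.04077 × 20.4) = 0.4353
Before dose 2, 1 dose has been given (aged 1τ).
C_trough = C₀ × r = 11.47 × 0.4353 = 4.993 mg/L

4.99 mg/L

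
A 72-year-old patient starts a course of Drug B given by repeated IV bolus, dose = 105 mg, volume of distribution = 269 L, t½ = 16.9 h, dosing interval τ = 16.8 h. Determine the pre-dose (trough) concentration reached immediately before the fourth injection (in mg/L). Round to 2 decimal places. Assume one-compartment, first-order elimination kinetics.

0.34 mg/L

C₀ per dose = Dose / Vd = 105 / 269 = 0.3903 mg/L
k = ln2 / t½ = 0.693147 / 16.9 = 0.04101 h⁻¹
Fraction remaining after one interval: r = e^(−kτ) = e^(−0.04101 × 16.8) = 0.5021
Before dose 4, 3 doses have been given (aged 1τ, 2τ, 3τ).
C_trough = C₀ × (r + r² + … + r^3) = C₀ × r(1−r^3)/(1−r)
        = 0.3903 × 0.5021 × (1 − 0.1266) / (1 − 0.5021) = 0.3438 mg/L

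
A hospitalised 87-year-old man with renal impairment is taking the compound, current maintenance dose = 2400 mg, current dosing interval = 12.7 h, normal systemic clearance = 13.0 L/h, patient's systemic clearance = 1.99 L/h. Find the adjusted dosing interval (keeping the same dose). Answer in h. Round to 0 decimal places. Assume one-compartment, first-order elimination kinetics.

83 h

To keep the same average steady-state level, dosing rate must scale with clearance.
CL ratio = 1.99 / 13.0 = 0.1531
New interval (same dose) = 12.7 / 0.1531 = 82.95 h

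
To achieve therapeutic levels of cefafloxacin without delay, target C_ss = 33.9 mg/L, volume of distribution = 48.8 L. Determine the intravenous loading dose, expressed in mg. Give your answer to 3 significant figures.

1650 mg

LD = Css × Vd = 33.9 × 48.8 = 1654 mg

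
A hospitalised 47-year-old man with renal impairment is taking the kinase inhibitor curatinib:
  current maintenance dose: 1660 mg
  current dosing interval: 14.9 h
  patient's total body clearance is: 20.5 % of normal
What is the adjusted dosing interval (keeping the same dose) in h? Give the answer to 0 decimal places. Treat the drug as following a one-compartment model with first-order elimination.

73 h

To keep the same average steady-state level, dosing rate must scale with clearance.
CL ratio = 20.5 / 100 = 0.2050
New interval (same dose) = 14.9 / 0.2050 = 72.68 h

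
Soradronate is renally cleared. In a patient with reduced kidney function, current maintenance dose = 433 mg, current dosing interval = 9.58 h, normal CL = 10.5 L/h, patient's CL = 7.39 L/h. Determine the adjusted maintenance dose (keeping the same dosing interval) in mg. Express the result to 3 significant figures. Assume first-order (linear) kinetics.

305 mg

To keep the same average steady-state level, dosing rate must scale with clearance.
CL ratio = 7.39 / 10.5 = 0.7038
New dose (same interval) = 433 × 0.7038 = 304.7 mg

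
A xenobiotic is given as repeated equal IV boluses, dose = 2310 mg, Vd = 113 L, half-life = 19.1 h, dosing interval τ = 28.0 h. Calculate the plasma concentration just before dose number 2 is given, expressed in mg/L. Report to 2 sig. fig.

C₀ per dose = Dose / Vd = 2310 / 113 = 20.44 mg/L
k = ln2 / t½ = 0.693147 / 19.1 = 0.03629 h⁻¹
Fraction remaining after one interval: r = e^(−kτ) = e^(−0.03629 × 28.0) = 0.3620
Before dose 2, 1 dose has been given (aged 1τ).
C_trough = C₀ × r = 20.44 × 0.3620 = 7.399 mg/L

7.4 mg/L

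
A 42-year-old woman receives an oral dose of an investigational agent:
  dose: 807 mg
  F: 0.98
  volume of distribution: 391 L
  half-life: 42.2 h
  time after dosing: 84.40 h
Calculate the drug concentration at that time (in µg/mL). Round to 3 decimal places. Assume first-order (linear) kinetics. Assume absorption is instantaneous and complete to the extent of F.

Amount reaching circulation = F × Dose = 0.98 × 807.0 = 790.9 mg
C₀ = F·Dose / Vd = 790.9 / 391 = 2.023 mg/L
k = ln2 / t½ = 0.693147 / 42.2 = 0.01643 h⁻¹
t / t½ = 84.40 / 42.2 = 2 half-lives
C = C₀ × (1/2)^2 = 2.023 × 0.2500 = 0.5058 mg/L
(0.5058 mg/L = 0.5058 µg/mL)

0.506 µg/mL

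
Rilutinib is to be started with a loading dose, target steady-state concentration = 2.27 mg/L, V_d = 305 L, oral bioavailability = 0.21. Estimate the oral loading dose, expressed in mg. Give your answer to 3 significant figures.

3300 mg

LD = Css × Vd / F = 2.27 × 305 / 0.21 = 3297 mg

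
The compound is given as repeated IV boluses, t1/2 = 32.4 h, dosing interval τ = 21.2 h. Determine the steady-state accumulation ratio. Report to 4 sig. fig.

k = ln2 / t½ = 0.693147 / 32.4 = 0.02139 h⁻¹
e^(−kτ) = e^(−0.02139 × 21.2) = 0.6354
Accumulation ratio R = 1 / (1 − e^(−kτ)) = 1 / (1 − 0.6354) = 2.743

2.743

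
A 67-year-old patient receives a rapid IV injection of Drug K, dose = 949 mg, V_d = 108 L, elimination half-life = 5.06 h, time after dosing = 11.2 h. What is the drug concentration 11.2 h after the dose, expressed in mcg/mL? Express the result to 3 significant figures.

1.89 mcg/mL

C₀ = Dose / Vd = 949.0 / 108 = 8.787 mg/L
k = ln2 / t½ = 0.693147 / 5.06 = 0.1370 h⁻¹
C = C₀ · e^(−k·t) = 8.787 × e^(−0.1370 × 11.2)
  = 8.787 × 0.2156 = 1.894 mg/L
(1.894 mg/L = 1.894 mcg/mL)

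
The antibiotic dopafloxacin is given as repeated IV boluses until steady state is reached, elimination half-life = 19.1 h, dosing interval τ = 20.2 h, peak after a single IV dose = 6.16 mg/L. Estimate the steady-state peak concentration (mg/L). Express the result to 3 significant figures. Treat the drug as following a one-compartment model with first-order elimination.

11.9 mg/L

k = ln2 / t½ = 0.693147 / 19.1 = 0.03629 h⁻¹
e^(−kτ) = e^(−0.03629 × 20.2) = 0.4804
Accumulation ratio R = 1 / (1 − e^(−kτ)) = 1 / (1 − 0.4804) = 1.925
Steady-state peak = C₀ × R = 6.16 × 1.925 = 11.86 mg/L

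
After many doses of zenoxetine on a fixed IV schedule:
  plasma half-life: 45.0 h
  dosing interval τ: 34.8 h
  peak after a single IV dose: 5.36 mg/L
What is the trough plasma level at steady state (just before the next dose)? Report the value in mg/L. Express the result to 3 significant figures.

7.56 mg/L

k = ln2 / t½ = 0.693147 / 45.0 = 0.01540 h⁻¹
e^(−kτ) = e^(−0.01540 × 34.8) = 0.5851
Accumulation ratio R = 1 / (1 − e^(−kτ)) = 1 / (1 − 0.5851) = 2.410
Steady-state trough = C₀ × R × e^(−kτ) = 5.36 × 2.410 × 0.5851 = 7.558 mg/L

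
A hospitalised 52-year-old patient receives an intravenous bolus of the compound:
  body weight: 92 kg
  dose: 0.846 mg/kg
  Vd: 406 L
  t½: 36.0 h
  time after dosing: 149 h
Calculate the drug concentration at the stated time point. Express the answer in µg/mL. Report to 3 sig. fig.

Total dose = 0.846 × 92 = 77.83 mg
C₀ = Dose / Vd = 77.83 / 406 = 0.1917 mg/L
k = ln2 / t½ = 0.693147 / 36.0 = 0.01925 h⁻¹
C = C₀ · e^(−k·t) = 0.1917 × e^(−0.01925 × 149)
  = 0.1917 × 0.05680 = 0.01089 mg/L
(0.01089 mg/L = 0.01089 µg/mL)

0.0109 µg/mL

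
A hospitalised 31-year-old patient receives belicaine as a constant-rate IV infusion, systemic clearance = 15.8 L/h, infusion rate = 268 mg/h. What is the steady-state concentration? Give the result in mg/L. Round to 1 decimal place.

17.0 mg/L

At steady state Css = R₀ / CL = 268 / 15.80 = 16.96 mg/L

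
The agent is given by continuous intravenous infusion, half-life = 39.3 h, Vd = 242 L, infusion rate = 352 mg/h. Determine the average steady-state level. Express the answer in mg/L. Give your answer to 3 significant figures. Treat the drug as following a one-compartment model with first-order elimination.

k = ln2 / t½ = 0.693147 / 39.3 = 0.01764 h⁻¹
CL = k × Vd = 0.01764 × 242 = 4.269 L/h
At steady state Css = R₀ / CL = 352 / 4.269 = 82.45 mg/L

82.5 mg/L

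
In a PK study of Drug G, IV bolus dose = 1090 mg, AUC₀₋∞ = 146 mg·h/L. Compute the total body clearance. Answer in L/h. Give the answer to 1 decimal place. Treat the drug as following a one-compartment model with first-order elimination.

CL = Dose / AUC = 1090 / 146 = 7.466 L/h

7.5 L/h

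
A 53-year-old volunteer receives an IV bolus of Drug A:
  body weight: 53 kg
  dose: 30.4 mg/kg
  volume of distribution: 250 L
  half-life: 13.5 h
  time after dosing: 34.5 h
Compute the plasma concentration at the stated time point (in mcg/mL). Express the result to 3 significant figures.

1.10 mcg/mL

Total dose = 30.4 × 53 = 1611 mg
C₀ = Dose / Vd = 1611 / 250 = 6.444 mg/L
k = ln2 / t½ = 0.693147 / 13.5 = 0.05134 h⁻¹
C = C₀ · e^(−k·t) = 6.444 × e^(−0.05134 × 34.5)
  = 6.444 × 0.1701 = 1.096 mg/L
(1.096 mg/L = 1.096 mcg/mL)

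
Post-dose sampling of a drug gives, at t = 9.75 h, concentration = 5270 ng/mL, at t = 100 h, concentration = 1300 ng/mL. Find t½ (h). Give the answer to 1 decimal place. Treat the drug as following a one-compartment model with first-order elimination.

k = ln(C₁/C₂) / (t₂ − t₁) = ln(5270/1300) / (100 − 9.75)
  = 1.400 / 90.25 = 0.01551 h⁻¹
t½ = ln2 / k = 0.693147 / 0.01551 = 44.69 h

44.7 h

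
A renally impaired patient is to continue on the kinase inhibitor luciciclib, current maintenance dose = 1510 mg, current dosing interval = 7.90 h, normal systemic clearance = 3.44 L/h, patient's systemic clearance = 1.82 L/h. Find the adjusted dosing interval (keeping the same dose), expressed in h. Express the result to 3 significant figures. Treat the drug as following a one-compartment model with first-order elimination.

To keep the same average steady-state level, dosing rate must scale with clearance.
CL ratio = 1.82 / 3.44 = 0.5291
New interval (same dose) = 7.90 / 0.5291 = 14.93 h

14.9 h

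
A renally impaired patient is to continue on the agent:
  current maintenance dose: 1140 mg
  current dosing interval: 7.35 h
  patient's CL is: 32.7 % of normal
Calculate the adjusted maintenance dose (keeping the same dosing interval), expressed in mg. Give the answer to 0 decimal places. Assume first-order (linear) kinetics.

To keep the same average steady-state level, dosing rate must scale with clearance.
CL ratio = 32.7 / 100 = 0.3270
New dose (same interval) = 1140 × 0.3270 = 372.8 mg

373 mg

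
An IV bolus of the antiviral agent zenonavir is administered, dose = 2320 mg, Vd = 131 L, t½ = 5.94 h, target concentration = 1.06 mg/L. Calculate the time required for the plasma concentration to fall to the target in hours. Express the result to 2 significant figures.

24 h

C₀ = Dose / Vd = 2320 / 131 = 17.71 mg/L
k = ln2 / t½ = 0.693147 / 5.94 = 0.1167 h⁻¹
t = ln(C₀ / C) / k = ln(17.71 / 1.06) / 0.1167
  = ln(16.71) / 0.1167 = 2.816 / 0.1167 = 24.13 h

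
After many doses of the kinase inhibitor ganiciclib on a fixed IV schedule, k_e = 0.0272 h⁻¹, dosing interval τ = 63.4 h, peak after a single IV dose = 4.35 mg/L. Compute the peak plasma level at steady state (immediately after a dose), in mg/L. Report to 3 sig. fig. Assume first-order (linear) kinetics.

5.29 mg/L

e^(−kτ) = e^(−0.02720 × 63.4) = 0.1783
Accumulation ratio R = 1 / (1 − e^(−kτ)) = 1 / (1 − 0.1783) = 1.217
Steady-state peak = C₀ × R = 4.35 × 1.217 = 5.294 mg/L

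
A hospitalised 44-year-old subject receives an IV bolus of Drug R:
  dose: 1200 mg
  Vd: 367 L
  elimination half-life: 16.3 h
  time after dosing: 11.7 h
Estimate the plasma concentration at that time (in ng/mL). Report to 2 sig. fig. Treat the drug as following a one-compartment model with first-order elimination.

2000 ng/mL

C₀ = Dose / Vd = 1200 / 367 = 3.270 mg/L
k = ln2 / t½ = 0.693147 / 16.3 = 0.04252 h⁻¹
C = C₀ · e^(−k·t) = 3.270 × e^(−0.04252 × 11.7)
  = 3.270 × 0.6081 = 1.988 mg/L
Convert: 1.988 mg/L × 1000 = 1988 ng/mL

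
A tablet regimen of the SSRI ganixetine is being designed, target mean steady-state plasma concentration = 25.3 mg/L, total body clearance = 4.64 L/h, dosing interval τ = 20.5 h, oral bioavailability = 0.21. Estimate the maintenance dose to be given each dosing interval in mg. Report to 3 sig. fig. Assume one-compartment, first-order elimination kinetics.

At steady state, F × (Dose/τ) = Css × CL.
Dose = Css × CL × τ / F = 25.3 × 4.640 × 20.5 / 0.21 = 11460 mg

11500 mg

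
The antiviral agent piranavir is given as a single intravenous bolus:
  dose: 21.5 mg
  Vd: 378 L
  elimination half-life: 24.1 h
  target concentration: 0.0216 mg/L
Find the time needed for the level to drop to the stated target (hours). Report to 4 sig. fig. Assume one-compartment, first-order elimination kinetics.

C₀ = Dose / Vd = 21.50 / 378 = 0.05688 mg/L
k = ln2 / t½ = 0.693147 / 24.1 = 0.02876 h⁻¹
t = ln(C₀ / C) / k = ln(0.05688 / 0.0216) / 0.02876
  = ln(2.633) / 0.02876 = 0.9681 / 0.02876 = 33.66 h

33.66 h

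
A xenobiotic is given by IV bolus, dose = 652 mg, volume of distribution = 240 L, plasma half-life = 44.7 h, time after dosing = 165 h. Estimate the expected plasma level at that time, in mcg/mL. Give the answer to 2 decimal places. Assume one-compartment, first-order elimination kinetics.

0.21 mcg/mL

C₀ = Dose / Vd = 652.0 / 240 = 2.717 mg/L
k = ln2 / t½ = 0.693147 / 44.7 = 0.01551 h⁻¹
C = C₀ · e^(−k·t) = 2.717 × e^(−0.01551 × 165)
  = 2.717 × 0.07737 = 0.2102 mg/L
(0.2102 mg/L = 0.2102 mcg/mL)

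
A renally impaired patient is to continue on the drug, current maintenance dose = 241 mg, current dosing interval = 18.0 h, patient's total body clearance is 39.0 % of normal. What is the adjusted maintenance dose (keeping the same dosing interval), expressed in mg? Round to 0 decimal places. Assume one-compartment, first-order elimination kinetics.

94 mg

To keep the same average steady-state level, dosing rate must scale with clearance.
CL ratio = 39.0 / 100 = 0.3900
New dose (same interval) = 241 × 0.3900 = 93.99 mg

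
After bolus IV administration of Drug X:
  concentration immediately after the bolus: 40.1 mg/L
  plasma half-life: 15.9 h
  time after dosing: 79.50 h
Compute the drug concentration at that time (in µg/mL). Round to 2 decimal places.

k = ln2 / t½ = 0.693147 / 15.9 = 0.04359 h⁻¹
t / t½ = 79.50 / 15.9 = 5 half-lives
C = C₀ × (1/2)^5 = 40.10 × 0.03125 = 1.253 mg/L
(1.253 mg/L = 1.253 µg/mL)

1.25 µg/mL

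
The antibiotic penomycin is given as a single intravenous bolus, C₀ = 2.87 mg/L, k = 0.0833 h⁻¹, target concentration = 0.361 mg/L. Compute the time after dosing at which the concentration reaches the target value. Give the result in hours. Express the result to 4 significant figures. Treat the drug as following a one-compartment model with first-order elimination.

24.89 h

t = ln(C₀ / C) / k = ln(2.870 / 0.361) / 0.08330
  = ln(7.950) / 0.08330 = 2.073 / 0.08330 = 24.89 h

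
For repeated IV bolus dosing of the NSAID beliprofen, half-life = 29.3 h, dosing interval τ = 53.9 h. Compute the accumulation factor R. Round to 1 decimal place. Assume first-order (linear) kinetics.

k = ln2 / t½ = 0.693147 / 29.3 = 0.02366 h⁻¹
e^(−kτ) = e^(−0.02366 × 53.9) = 0.2794
Accumulation ratio R = 1 / (1 − e^(−kτ)) = 1 / (1 − 0.2794) = 1.388

1.4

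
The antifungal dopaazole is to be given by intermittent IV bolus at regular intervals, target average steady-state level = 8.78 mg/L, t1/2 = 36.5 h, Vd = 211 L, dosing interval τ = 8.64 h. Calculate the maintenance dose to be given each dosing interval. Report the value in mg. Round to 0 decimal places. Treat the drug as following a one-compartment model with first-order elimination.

k = ln2 / t½ = 0.693147 / 36.5 = 0.01899 h⁻¹
CL = k × Vd = 0.01899 × 211 = 4.007 L/h
At steady state, Dose/τ = Css × CL.
Dose = Css × CL × τ = 8.78 × 4.007 × 8.64 = 304.0 mg

304 mg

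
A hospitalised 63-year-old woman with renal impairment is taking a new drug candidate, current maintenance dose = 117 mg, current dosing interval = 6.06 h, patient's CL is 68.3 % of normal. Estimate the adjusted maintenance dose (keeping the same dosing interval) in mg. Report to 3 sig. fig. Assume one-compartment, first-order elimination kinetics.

To keep the same average steady-state level, dosing rate must scale with clearance.
CL ratio = 68.3 / 100 = 0.6830
New dose (same interval) = 117 × 0.6830 = 79.91 mg

79.9 mg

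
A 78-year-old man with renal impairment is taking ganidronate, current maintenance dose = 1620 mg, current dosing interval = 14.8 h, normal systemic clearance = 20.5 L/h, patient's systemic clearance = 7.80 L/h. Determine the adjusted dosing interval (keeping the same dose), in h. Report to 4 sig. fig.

To keep the same average steady-state level, dosing rate must scale with clearance.
CL ratio = 7.80 / 20.5 = 0.3805
New interval (same dose) = 14.8 / 0.3805 = 38.90 h

38.90 h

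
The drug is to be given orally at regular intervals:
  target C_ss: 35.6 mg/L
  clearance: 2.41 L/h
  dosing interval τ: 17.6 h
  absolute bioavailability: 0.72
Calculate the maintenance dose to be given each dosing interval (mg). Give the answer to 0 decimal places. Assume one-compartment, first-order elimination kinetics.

At steady state, F × (Dose/τ) = Css × CL.
Dose = Css × CL × τ / F = 35.6 × 2.410 × 17.6 / 0.72 = 2097 mg

2097 mg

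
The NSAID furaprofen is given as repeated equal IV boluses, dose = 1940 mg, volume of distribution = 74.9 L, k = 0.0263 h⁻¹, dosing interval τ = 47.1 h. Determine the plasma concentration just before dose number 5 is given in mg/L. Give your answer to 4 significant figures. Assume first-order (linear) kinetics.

10.49 mg/L

C₀ per dose = Dose / Vd = 1940 / 74.9 = 25.90 mg/L
Fraction remaining after one interval: r = e^(−kτ) = e^(−0.02630 × 47.1) = 0.2898
Before dose 5, 4 doses have been given (aged 1τ, 2τ, 3τ, 4τ).
C_trough = C₀ × (r + r² + … + r^4) = C₀ × r(1−r^4)/(1−r)
        = 25.90 × 0.2898 × (1 − 0.007053) / (1 − 0.2898) = 10.49 mg/L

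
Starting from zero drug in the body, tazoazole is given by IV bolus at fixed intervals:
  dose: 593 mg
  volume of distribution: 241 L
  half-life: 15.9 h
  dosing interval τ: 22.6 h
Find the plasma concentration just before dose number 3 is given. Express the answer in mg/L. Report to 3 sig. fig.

1.26 mg/L

C₀ per dose = Dose / Vd = 593 / 241 = 2.461 mg/L
k = ln2 / t½ = 0.693147 / 15.9 = 0.04359 h⁻¹
Fraction remaining after one interval: r = e^(−kτ) = e^(−0.04359 × 22.6) = 0.3734
Before dose 3, 2 doses have been given (aged 1τ, 2τ).
C_trough = C₀ × (r + r²) = 2.461 × (0.3734 + 0.1394) = 1.262 mg/L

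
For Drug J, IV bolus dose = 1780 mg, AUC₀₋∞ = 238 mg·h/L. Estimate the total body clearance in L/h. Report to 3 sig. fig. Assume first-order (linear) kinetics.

7.48 L/h

CL = Dose / AUC = 1780 / 238 = 7.479 L/h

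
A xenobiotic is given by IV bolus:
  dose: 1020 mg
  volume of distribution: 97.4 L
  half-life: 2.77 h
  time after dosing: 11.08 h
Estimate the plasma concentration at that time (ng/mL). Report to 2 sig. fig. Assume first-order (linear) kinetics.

650 ng/mL

C₀ = Dose / Vd = 1020 / 97.4 = 10.47 mg/L
k = ln2 / t½ = 0.693147 / 2.77 = 0.2502 h⁻¹
t / t½ = 11.08 / 2.77 = 4 half-lives
C = C₀ × (1/2)^4 = 10.47 × 0.06250 = 0.6544 mg/L
Convert: 0.6544 mg/L × 1000 = 654.4 ng/mL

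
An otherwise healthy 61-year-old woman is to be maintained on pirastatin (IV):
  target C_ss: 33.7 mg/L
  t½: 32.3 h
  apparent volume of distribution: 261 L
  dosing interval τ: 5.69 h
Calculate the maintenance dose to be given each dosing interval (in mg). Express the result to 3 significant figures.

1070 mg

k = ln2 / t½ = 0.693147 / 32.3 = 0.02146 h⁻¹
CL = k × Vd = 0.02146 × 261 = 5.601 L/h
At steady state, Dose/τ = Css × CL.
Dose = Css × CL × τ = 33.7 × 5.601 × 5.69 = 1074 mg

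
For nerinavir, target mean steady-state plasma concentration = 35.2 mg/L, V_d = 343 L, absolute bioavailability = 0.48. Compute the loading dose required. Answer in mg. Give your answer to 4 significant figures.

LD = Css × Vd / F = 35.2 × 343 / 0.48 = 25150 mg

25150 mg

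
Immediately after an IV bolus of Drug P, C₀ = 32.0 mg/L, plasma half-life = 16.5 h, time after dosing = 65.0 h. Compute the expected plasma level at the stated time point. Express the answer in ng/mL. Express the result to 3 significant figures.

2090 ng/mL

k = ln2 / t½ = 0.693147 / 16.5 = 0.04201 h⁻¹
C = C₀ · e^(−k·t) = 32.00 × e^(−0.04201 × 65.0)
  = 32.00 × 0.06518 = 2.086 mg/L
Convert: 2.086 mg/L × 1000 = 2086 ng/mL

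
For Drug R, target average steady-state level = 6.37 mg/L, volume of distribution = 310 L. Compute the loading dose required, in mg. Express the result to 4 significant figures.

1975 mg

LD = Css × Vd = 6.37 × 310 = 1975 mg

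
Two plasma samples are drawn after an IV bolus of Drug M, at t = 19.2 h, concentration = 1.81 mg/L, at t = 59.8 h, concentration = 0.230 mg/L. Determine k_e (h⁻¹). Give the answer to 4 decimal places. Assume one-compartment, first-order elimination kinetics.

0.0508 h⁻¹

k = ln(C₁/C₂) / (t₂ − t₁) = ln(1.81/0.230) / (59.8 − 19.2)
  = 2.063 / 40.60 = 0.05081 h⁻¹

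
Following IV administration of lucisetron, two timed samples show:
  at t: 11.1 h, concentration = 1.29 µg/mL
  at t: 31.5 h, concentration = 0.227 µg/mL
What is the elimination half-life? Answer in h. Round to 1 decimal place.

k = ln(C₁/C₂) / (t₂ − t₁) = ln(1.29/0.227) / (31.5 − 11.1)
  = 1.737 / 20.40 = 0.08515 h⁻¹
t½ = ln2 / k = 0.693147 / 0.08515 = 8.140 h

8.1 h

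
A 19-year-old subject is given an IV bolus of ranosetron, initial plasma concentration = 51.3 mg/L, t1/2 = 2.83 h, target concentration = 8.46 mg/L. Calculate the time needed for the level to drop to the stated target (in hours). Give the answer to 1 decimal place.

7.4 h

k = ln2 / t½ = 0.693147 / 2.83 = 0.2449 h⁻¹
t = ln(C₀ / C) / k = ln(51.30 / 8.46) / 0.2449
  = ln(6.064) / 0.2449 = 1.802 / 0.2449 = 7.358 h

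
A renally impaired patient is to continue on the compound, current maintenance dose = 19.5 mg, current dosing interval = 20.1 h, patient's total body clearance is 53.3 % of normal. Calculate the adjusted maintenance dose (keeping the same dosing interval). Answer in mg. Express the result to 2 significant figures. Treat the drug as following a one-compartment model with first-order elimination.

To keep the same average steady-state level, dosing rate must scale with clearance.
CL ratio = 53.3 / 100 = 0.5330
New dose (same interval) = 19.5 × 0.5330 = 10.39 mg

10 mg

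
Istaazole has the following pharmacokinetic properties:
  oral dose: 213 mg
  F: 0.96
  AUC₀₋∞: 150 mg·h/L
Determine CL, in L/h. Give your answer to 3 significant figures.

1.36 L/h

CL = F·Dose / AUC = 0.96 × 213 / 150 = 1.363 L/h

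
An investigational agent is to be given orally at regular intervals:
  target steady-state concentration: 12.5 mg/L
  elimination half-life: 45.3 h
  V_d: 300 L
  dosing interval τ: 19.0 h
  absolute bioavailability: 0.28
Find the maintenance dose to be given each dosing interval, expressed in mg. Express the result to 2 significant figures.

k = ln2 / t½ = 0.693147 / 45.3 = 0.01530 h⁻¹
CL = k × Vd = 0.01530 × 300 = 4.590 L/h
At steady state, F × (Dose/τ) = Css × CL.
Dose = Css × CL × τ / F = 12.5 × 4.590 × 19.0 / 0.28 = 3893 mg

3900 mg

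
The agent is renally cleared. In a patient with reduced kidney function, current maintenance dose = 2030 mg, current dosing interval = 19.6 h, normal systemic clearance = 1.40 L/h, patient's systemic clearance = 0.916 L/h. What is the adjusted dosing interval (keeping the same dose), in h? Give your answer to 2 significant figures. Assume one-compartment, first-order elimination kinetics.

To keep the same average steady-state level, dosing rate must scale with clearance.
CL ratio = 0.916 / 1.40 = 0.6543
New interval (same dose) = 19.6 / 0.6543 = 29.96 h

30 h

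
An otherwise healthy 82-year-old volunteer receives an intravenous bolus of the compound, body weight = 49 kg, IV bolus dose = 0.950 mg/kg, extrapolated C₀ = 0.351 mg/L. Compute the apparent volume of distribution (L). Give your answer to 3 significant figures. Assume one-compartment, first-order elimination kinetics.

133 L

Dose = 0.950 × 49 = 46.55 mg
Vd = Dose / C₀ = 46.55 / 0.351 = 132.6 L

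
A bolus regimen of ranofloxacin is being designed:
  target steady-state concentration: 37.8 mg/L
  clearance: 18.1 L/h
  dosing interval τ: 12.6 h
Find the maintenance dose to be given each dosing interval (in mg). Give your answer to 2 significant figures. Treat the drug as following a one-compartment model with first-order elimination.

At steady state, Dose/τ = Css × CL.
Dose = Css × CL × τ = 37.8 × 18.10 × 12.6 = 8621 mg

8600 mg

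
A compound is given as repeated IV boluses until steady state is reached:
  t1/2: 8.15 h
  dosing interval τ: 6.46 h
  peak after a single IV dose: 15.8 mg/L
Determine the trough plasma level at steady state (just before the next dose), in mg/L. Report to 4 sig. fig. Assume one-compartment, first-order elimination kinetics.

21.58 mg/L

k = ln2 / t½ = 0.693147 / 8.15 = 0.08505 h⁻¹
e^(−kτ) = e^(−0.08505 × 6.46) = 0.5773
Accumulation ratio R = 1 / (1 − e^(−kτ)) = 1 / (1 − 0.5773) = 2.366
Steady-state trough = C₀ × R × e^(−kτ) = 15.8 × 2.366 × 0.5773 = 21.58 mg/L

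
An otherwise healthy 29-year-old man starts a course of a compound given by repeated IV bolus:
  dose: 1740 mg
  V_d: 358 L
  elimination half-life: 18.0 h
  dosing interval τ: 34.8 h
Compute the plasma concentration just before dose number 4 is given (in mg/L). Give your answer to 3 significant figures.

C₀ per dose = Dose / Vd = 1740 / 358 = 4.860 mg/L
k = ln2 / t½ = 0.693147 / 18.0 = 0.03851 h⁻¹
Fraction remaining after one interval: r = e^(−kτ) = e^(−0.03851 × 34.8) = 0.2618
Before dose 4, 3 doses have been given (aged 1τ, 2τ, 3τ).
C_trough = C₀ × (r + r² + … + r^3) = C₀ × r(1−r^3)/(1−r)
        = 4.860 × 0.2618 × (1 − 0.01794) / (1 − 0.2618) = 1.693 mg/L

1.69 mg/L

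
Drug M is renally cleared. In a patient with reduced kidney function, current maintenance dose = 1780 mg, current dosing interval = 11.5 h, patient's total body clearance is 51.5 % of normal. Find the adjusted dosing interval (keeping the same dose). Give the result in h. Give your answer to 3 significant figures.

To keep the same average steady-state level, dosing rate must scale with clearance.
CL ratio = 51.5 / 100 = 0.5150
New interval (same dose) = 11.5 / 0.5150 = 22.33 h

22.3 h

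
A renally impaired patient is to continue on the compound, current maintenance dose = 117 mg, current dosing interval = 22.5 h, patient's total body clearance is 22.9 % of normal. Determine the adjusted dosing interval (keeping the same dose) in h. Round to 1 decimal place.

98.3 h

To keep the same average steady-state level, dosing rate must scale with clearance.
CL ratio = 22.9 / 100 = 0.2290
New interval (same dose) = 22.5 / 0.2290 = 98.25 h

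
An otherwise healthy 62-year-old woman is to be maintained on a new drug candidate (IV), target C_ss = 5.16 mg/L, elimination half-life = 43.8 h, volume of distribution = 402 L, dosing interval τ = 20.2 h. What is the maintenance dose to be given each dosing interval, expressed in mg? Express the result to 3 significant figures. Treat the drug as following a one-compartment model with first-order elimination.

k = ln2 / t½ = 0.693147 / 43.8 = 0.01583 h⁻¹
CL = k × Vd = 0.01583 × 402 = 6.364 L/h
At steady state, Dose/τ = Css × CL.
Dose = Css × CL × τ = 5.16 × 6.364 × 20.2 = 663.3 mg

663 mg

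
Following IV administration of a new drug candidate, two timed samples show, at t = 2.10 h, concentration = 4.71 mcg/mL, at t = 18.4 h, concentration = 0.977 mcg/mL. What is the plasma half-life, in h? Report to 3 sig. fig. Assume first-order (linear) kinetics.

k = ln(C₁/C₂) / (t₂ − t₁) = ln(4.71/0.977) / (18.4 − 2.10)
  = 1.573 / 16.30 = 0.09650 h⁻¹
t½ = ln2 / k = 0.693147 / 0.09650 = 7.183 h

7.18 h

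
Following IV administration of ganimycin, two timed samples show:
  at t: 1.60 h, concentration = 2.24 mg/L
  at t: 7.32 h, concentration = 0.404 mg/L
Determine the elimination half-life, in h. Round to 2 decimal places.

k = ln(C₁/C₂) / (t₂ − t₁) = ln(2.24/0.404) / (7.32 − 1.60)
  = 1.713 / 5.720 = 0.2995 h⁻¹
t½ = ln2 / k = 0.693147 / 0.2995 = 2.314 h

2.31 h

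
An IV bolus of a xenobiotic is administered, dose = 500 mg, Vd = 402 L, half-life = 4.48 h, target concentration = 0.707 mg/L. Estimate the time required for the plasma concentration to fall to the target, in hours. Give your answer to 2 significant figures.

3.7 h

C₀ = Dose / Vd = 500.0 / 402 = 1.244 mg/L
k = ln2 / t½ = 0.693147 / 4.48 = 0.1547 h⁻¹
t = ln(C₀ / C) / k = ln(1.244 / 0.707) / 0.1547
  = ln(1.760) / 0.1547 = 0.5653 / 0.1547 = 3.654 h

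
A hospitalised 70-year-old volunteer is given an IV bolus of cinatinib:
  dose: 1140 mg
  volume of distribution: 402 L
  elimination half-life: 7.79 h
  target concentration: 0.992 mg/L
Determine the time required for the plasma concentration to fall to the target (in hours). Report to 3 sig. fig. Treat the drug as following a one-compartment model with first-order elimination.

11.8 h

C₀ = Dose / Vd = 1140 / 402 = 2.836 mg/L
k = ln2 / t½ = 0.693147 / 7.79 = 0.08898 h⁻¹
t = ln(C₀ / C) / k = ln(2.836 / 0.992) / 0.08898
  = ln(2.859) / 0.08898 = 1.050 / 0.08898 = 11.80 h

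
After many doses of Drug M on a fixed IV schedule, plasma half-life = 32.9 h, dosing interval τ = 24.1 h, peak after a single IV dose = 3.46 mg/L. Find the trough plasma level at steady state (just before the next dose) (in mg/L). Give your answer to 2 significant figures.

5.2 mg/L

k = ln2 / t½ = 0.693147 / 32.9 = 0.02107 h⁻¹
e^(−kτ) = e^(−0.02107 × 24.1) = 0.6018
Accumulation ratio R = 1 / (1 − e^(−kτ)) = 1 / (1 − 0.6018) = 2.511
Steady-state trough = C₀ × R × e^(−kτ) = 3.46 × 2.511 × 0.6018 = 5.228 mg/L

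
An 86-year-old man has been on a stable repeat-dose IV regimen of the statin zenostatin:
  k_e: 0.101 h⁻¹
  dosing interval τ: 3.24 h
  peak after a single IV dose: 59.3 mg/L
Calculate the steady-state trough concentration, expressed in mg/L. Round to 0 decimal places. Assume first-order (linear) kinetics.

e^(−kτ) = e^(−0.1010 × 3.24) = 0.7209
Accumulation ratio R = 1 / (1 − e^(−kτ)) = 1 / (1 − 0.7209) = 3.583
Steady-state trough = C₀ × R × e^(−kτ) = 59.3 × 3.583 × 0.7209 = 153.2 mg/L

153 mg/L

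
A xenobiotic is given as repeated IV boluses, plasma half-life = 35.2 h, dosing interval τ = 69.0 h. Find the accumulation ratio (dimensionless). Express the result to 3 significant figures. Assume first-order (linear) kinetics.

1.35

k = ln2 / t½ = 0.693147 / 35.2 = 0.01969 h⁻¹
e^(−kτ) = e^(−0.01969 × 69.0) = 0.2570
Accumulation ratio R = 1 / (1 − e^(−kτ)) = 1 / (1 − 0.2570) = 1.346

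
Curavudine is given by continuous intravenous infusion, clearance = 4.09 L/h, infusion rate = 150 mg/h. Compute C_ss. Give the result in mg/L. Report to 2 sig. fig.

At steady state Css = R₀ / CL = 150 / 4.090 = 36.67 mg/L

37 mg/L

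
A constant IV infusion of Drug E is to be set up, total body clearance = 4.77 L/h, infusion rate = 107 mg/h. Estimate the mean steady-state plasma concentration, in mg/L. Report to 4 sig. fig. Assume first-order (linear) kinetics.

22.43 mg/L

At steady state Css = R₀ / CL = 107 / 4.770 = 22.43 mg/L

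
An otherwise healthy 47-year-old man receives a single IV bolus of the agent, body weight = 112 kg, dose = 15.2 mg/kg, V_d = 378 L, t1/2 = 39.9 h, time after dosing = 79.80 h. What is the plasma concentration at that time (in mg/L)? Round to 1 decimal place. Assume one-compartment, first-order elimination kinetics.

Total dose = 15.2 × 112 = 1702 mg
C₀ = Dose / Vd = 1702 / 378 = 4.503 mg/L
k = ln2 / t½ = 0.693147 / 39.9 = 0.01737 h⁻¹
t / t½ = 79.80 / 39.9 = 2 half-lives
C = C₀ × (1/2)^2 = 4.503 × 0.2500 = 1.126 mg/L

1.1 mg/L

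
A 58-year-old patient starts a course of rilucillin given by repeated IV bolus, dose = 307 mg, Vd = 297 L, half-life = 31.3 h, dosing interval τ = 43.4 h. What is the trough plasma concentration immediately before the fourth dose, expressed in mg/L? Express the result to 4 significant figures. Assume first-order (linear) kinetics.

C₀ per dose = Dose / Vd = 307 / 297 = 1.034 mg/L
k = ln2 / t½ = 0.693147 / 31.3 = 0.02215 h⁻¹
Fraction remaining after one interval: r = e^(−kτ) = e^(−0.02215 × 43.4) = 0.3824
Before dose 4, 3 doses have been given (aged 1τ, 2τ, 3τ).
C_trough = C₀ × (r + r² + … + r^3) = C₀ × r(1−r^3)/(1−r)
        = 1.034 × 0.3824 × (1 − 0.05592) / (1 − 0.3824) = 0.6044 mg/L

0.6044 mg/L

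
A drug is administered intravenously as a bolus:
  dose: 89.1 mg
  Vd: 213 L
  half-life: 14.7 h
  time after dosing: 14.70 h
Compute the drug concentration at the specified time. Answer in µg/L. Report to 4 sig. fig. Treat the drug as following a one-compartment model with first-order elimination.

C₀ = Dose / Vd = 89.10 / 213 = 0.4183 mg/L
k = ln2 / t½ = 0.693147 / 14.7 = 0.04715 h⁻¹
t / t½ = 14.70 / 14.7 = 1 half-lives
C = C₀ × (1/2)^1 = 0.4183 × 0.5000 = 0.2092 mg/L
Convert: 0.2092 mg/L × 1000 = 209.2 µg/L

209.2 µg/L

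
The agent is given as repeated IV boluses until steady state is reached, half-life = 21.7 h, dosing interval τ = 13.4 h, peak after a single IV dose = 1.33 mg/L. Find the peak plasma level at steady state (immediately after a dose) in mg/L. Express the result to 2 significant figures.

k = ln2 / t½ = 0.693147 / 21.7 = 0.03194 h⁻¹
e^(−kτ) = e^(−0.03194 × 13.4) = 0.6518
Accumulation ratio R = 1 / (1 − e^(−kτ)) = 1 / (1 − 0.6518) = 2.872
Steady-state peak = C₀ × R = 1.33 × 2.872 = 3.820 mg/L

3.8 mg/L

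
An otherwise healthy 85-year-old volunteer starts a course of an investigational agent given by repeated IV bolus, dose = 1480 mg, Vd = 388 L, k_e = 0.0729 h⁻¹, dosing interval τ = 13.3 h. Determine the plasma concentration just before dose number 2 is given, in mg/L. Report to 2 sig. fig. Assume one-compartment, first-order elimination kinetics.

1.4 mg/L

C₀ per dose = Dose / Vd = 1480 / 388 = 3.814 mg/L
Fraction remaining after one interval: r = e^(−kτ) = e^(−0.07290 × 13.3) = 0.3792
Before dose 2, 1 dose has been given (aged 1τ).
C_trough = C₀ × r = 3.814 × 0.3792 = 1.446 mg/L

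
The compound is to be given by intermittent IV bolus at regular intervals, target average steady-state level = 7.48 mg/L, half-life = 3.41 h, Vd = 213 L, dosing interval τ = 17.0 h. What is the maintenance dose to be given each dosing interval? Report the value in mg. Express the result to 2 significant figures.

k = ln2 / t½ = 0.693147 / 3.41 = 0.2033 h⁻¹
CL = k × Vd = 0.2033 × 213 = 43.30 L/h
At steady state, Dose/τ = Css × CL.
Dose = Css × CL × τ = 7.48 × 43.30 × 17.0 = 5506 mg

5500 mg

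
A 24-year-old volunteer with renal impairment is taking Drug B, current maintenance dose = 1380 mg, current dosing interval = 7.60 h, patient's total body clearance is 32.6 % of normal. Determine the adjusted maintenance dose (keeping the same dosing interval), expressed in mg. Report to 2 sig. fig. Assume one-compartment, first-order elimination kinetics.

To keep the same average steady-state level, dosing rate must scale with clearance.
CL ratio = 32.6 / 100 = 0.3260
New dose (same interval) = 1380 × 0.3260 = 449.9 mg

450 mg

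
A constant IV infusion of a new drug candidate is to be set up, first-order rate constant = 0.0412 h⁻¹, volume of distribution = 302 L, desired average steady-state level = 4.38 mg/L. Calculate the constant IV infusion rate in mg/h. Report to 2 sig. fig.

CL = k × Vd = 0.04120 × 302 = 12.44 L/h
At steady state, infusion rate R₀ = Css × CL = 4.38 × 12.44 = 54.49 mg/h

54 mg/h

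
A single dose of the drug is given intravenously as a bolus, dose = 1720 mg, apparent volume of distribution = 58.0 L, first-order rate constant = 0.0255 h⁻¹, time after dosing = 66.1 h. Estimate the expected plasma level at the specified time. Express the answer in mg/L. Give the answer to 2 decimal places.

5.50 mg/L

C₀ = Dose / Vd = 1720 / 58.0 = 29.66 mg/L
C = C₀ · e^(−k·t) = 29.66 × e^(−0.02550 × 66.1)
  = 29.66 × 0.1853 = 5.496 mg/L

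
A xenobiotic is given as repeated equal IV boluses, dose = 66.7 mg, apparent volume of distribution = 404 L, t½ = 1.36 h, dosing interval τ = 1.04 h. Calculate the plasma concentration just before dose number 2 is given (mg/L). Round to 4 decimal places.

C₀ per dose = Dose / Vd = 66.7 / 404 = 0.1651 mg/L
k = ln2 / t½ = 0.693147 / 1.36 = 0.5097 h⁻¹
Fraction remaining after one interval: r = e^(−kτ) = e^(−0.5097 × 1.04) = 0.5886
Before dose 2, 1 dose has been given (aged 1τ).
C_trough = C₀ × r = 0.1651 × 0.5886 = 0.09718 mg/L

0.0972 mg/L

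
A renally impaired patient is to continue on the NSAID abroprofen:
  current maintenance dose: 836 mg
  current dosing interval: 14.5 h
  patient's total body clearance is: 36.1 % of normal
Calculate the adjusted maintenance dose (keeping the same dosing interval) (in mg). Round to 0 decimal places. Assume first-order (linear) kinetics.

To keep the same average steady-state level, dosing rate must scale with clearance.
CL ratio = 36.1 / 100 = 0.3610
New dose (same interval) = 836 × 0.3610 = 301.8 mg

302 mg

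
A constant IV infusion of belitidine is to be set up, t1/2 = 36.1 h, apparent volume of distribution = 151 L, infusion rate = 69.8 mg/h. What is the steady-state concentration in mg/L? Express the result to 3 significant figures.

k = ln2 / t½ = 0.693147 / 36.1 = 0.01920 h⁻¹
CL = k × Vd = 0.01920 × 151 = 2.899 L/h
At steady state Css = R₀ / CL = 69.8 / 2.899 = 24.08 mg/L

24.1 mg/L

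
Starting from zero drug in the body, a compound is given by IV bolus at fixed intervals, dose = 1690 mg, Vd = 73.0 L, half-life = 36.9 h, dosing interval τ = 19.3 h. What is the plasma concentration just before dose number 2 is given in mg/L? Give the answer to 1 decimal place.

C₀ per dose = Dose / Vd = 1690 / 73.0 = 23.15 mg/L
k = ln2 / t½ = 0.693147 / 36.9 = 0.01878 h⁻¹
Fraction remaining after one interval: r = e^(−kτ) = e^(−0.01878 × 19.3) = 0.6960
Before dose 2, 1 dose has been given (aged 1τ).
C_trough = C₀ × r = 23.15 × 0.6960 = 16.11 mg/L

16.1 mg/L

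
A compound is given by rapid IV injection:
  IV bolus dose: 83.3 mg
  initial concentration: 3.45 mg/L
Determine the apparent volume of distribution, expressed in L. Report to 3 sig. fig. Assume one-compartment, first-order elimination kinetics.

Vd = Dose / C₀ = 83.30 / 3.45 = 24.14 L

24.1 L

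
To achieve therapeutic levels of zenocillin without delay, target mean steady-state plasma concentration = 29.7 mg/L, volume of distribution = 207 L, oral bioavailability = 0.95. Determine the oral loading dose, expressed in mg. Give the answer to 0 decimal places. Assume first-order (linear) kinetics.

LD = Css × Vd / F = 29.7 × 207 / 0.95 = 6471 mg

6471 mg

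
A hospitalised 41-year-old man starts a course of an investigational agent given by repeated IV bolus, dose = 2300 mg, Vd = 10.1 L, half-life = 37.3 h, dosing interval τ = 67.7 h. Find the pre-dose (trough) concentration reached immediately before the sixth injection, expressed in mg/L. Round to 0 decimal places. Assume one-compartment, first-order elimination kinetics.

C₀ per dose = Dose / Vd = 2300 / 10.1 = 227.7 mg/L
k = ln2 / t½ = 0.693147 / 37.3 = 0.01858 h⁻¹
Fraction remaining after one interval: r = e^(−kτ) = e^(−0.01858 × 67.7) = 0.2843
Before dose 6, 5 doses have been given (aged 1τ, 2τ, 3τ, 4τ, 5τ).
C_trough = C₀ × (r + r² + … + r^5) = C₀ × r(1−r^5)/(1−r)
        = 227.7 × 0.2843 × (1 − 0.001857) / (1 − 0.2843) = 90.28 mg/L

90 mg/L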